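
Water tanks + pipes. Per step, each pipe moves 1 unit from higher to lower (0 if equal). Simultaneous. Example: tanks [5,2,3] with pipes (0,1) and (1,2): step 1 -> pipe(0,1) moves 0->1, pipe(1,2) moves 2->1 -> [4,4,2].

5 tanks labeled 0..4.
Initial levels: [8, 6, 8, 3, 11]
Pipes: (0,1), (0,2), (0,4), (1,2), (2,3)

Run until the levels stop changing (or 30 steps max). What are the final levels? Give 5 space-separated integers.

Step 1: flows [0->1,0=2,4->0,2->1,2->3] -> levels [8 8 6 4 10]
Step 2: flows [0=1,0->2,4->0,1->2,2->3] -> levels [8 7 7 5 9]
Step 3: flows [0->1,0->2,4->0,1=2,2->3] -> levels [7 8 7 6 8]
Step 4: flows [1->0,0=2,4->0,1->2,2->3] -> levels [9 6 7 7 7]
Step 5: flows [0->1,0->2,0->4,2->1,2=3] -> levels [6 8 7 7 8]
Step 6: flows [1->0,2->0,4->0,1->2,2=3] -> levels [9 6 7 7 7]
  -> period-2 cycle: step 6 state = step 4 state; never stabilizes
  -> state at step 30: (30-4) mod 2 = 0, same as step 4 -> [9 6 7 7 7]

Answer: 9 6 7 7 7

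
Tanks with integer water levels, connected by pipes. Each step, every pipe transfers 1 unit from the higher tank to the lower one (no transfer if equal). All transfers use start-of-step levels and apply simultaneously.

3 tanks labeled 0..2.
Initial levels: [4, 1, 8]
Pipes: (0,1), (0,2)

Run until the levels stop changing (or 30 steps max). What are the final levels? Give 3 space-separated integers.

Step 1: flows [0->1,2->0] -> levels [4 2 7]
Step 2: flows [0->1,2->0] -> levels [4 3 6]
Step 3: flows [0->1,2->0] -> levels [4 4 5]
Step 4: flows [0=1,2->0] -> levels [5 4 4]
Step 5: flows [0->1,0->2] -> levels [3 5 5]
Step 6: flows [1->0,2->0] -> levels [5 4 4]
  -> period-2 cycle: step 6 state = step 4 state; never stabilizes
  -> state at step 30: (30-4) mod 2 = 0, same as step 4 -> [5 4 4]

Answer: 5 4 4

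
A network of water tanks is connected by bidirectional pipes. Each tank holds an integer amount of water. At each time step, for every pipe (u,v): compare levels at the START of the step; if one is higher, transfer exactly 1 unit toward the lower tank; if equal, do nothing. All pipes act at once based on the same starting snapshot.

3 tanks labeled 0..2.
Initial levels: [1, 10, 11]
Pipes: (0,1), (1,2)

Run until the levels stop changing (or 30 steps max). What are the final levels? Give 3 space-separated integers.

Step 1: flows [1->0,2->1] -> levels [2 10 10]
Step 2: flows [1->0,1=2] -> levels [3 9 10]
Step 3: flows [1->0,2->1] -> levels [4 9 9]
Step 4: flows [1->0,1=2] -> levels [5 8 9]
Step 5: flows [1->0,2->1] -> levels [6 8 8]
Step 6: flows [1->0,1=2] -> levels [7 7 8]
Step 7: flows [0=1,2->1] -> levels [7 8 7]
Step 8: flows [1->0,1->2] -> levels [8 6 8]
Step 9: flows [0->1,2->1] -> levels [7 8 7]
  -> period-2 cycle: step 9 state = step 7 state; never stabilizes
  -> state at step 30: (30-7) mod 2 = 1, same as step 8 -> [8 6 8]

Answer: 8 6 8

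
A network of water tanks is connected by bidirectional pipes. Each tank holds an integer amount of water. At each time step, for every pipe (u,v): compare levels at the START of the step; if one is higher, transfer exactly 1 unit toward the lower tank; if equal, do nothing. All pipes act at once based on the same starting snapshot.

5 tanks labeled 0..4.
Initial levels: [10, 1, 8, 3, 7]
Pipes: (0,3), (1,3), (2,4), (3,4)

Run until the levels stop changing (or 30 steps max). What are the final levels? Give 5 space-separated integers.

Step 1: flows [0->3,3->1,2->4,4->3] -> levels [9 2 7 4 7]
Step 2: flows [0->3,3->1,2=4,4->3] -> levels [8 3 7 5 6]
Step 3: flows [0->3,3->1,2->4,4->3] -> levels [7 4 6 6 6]
Step 4: flows [0->3,3->1,2=4,3=4] -> levels [6 5 6 6 6]
Step 5: flows [0=3,3->1,2=4,3=4] -> levels [6 6 6 5 6]
Step 6: flows [0->3,1->3,2=4,4->3] -> levels [5 5 6 8 5]
Step 7: flows [3->0,3->1,2->4,3->4] -> levels [6 6 5 5 7]
Step 8: flows [0->3,1->3,4->2,4->3] -> levels [5 5 6 8 5]
  -> period-2 cycle: step 8 state = step 6 state; never stabilizes
  -> state at step 30: (30-6) mod 2 = 0, same as step 6 -> [5 5 6 8 5]

Answer: 5 5 6 8 5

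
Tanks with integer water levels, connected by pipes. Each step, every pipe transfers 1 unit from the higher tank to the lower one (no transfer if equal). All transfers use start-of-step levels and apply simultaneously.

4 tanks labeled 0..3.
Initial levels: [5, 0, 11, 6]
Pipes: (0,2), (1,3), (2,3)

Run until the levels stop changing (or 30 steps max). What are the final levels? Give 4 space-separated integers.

Answer: 5 6 7 4

Derivation:
Step 1: flows [2->0,3->1,2->3] -> levels [6 1 9 6]
Step 2: flows [2->0,3->1,2->3] -> levels [7 2 7 6]
Step 3: flows [0=2,3->1,2->3] -> levels [7 3 6 6]
Step 4: flows [0->2,3->1,2=3] -> levels [6 4 7 5]
Step 5: flows [2->0,3->1,2->3] -> levels [7 5 5 5]
Step 6: flows [0->2,1=3,2=3] -> levels [6 5 6 5]
Step 7: flows [0=2,1=3,2->3] -> levels [6 5 5 6]
Step 8: flows [0->2,3->1,3->2] -> levels [5 6 7 4]
Step 9: flows [2->0,1->3,2->3] -> levels [6 5 5 6]
  -> period-2 cycle: step 9 state = step 7 state; never stabilizes
  -> state at step 30: (30-7) mod 2 = 1, same as step 8 -> [5 6 7 4]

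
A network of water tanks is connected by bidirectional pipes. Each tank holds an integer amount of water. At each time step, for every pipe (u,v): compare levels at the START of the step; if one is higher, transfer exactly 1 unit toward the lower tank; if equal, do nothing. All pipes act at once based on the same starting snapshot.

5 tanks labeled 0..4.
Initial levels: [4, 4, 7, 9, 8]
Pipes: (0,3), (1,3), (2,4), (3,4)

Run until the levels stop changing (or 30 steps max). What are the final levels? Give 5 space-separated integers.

Answer: 6 6 7 5 8

Derivation:
Step 1: flows [3->0,3->1,4->2,3->4] -> levels [5 5 8 6 8]
Step 2: flows [3->0,3->1,2=4,4->3] -> levels [6 6 8 5 7]
Step 3: flows [0->3,1->3,2->4,4->3] -> levels [5 5 7 8 7]
Step 4: flows [3->0,3->1,2=4,3->4] -> levels [6 6 7 5 8]
Step 5: flows [0->3,1->3,4->2,4->3] -> levels [5 5 8 8 6]
Step 6: flows [3->0,3->1,2->4,3->4] -> levels [6 6 7 5 8]
  -> period-2 cycle: step 6 state = step 4 state; never stabilizes
  -> state at step 30: (30-4) mod 2 = 0, same as step 4 -> [6 6 7 5 8]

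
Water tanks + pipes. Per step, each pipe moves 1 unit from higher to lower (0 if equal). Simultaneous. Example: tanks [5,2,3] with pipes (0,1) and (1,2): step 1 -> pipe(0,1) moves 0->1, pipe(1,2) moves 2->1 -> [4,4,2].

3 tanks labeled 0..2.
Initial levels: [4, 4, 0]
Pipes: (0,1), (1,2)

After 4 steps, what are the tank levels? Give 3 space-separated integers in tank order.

Step 1: flows [0=1,1->2] -> levels [4 3 1]
Step 2: flows [0->1,1->2] -> levels [3 3 2]
Step 3: flows [0=1,1->2] -> levels [3 2 3]
Step 4: flows [0->1,2->1] -> levels [2 4 2]

Answer: 2 4 2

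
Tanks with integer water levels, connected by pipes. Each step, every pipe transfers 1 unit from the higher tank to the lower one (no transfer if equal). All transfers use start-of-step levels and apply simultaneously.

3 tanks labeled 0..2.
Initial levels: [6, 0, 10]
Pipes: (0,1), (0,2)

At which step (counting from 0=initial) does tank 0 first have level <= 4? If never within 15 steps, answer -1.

Answer: 7

Derivation:
Step 1: flows [0->1,2->0] -> levels [6 1 9]
Step 2: flows [0->1,2->0] -> levels [6 2 8]
Step 3: flows [0->1,2->0] -> levels [6 3 7]
Step 4: flows [0->1,2->0] -> levels [6 4 6]
Step 5: flows [0->1,0=2] -> levels [5 5 6]
Step 6: flows [0=1,2->0] -> levels [6 5 5]
Step 7: flows [0->1,0->2] -> levels [4 6 6]
Tank 0 first reaches <=4 at step 7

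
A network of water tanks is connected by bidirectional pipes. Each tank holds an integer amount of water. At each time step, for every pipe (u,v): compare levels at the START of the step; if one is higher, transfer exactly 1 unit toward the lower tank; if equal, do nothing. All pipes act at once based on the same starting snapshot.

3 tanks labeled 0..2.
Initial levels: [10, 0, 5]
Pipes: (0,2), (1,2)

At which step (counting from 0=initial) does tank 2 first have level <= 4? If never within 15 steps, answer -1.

Answer: -1

Derivation:
Step 1: flows [0->2,2->1] -> levels [9 1 5]
Step 2: flows [0->2,2->1] -> levels [8 2 5]
Step 3: flows [0->2,2->1] -> levels [7 3 5]
Step 4: flows [0->2,2->1] -> levels [6 4 5]
Step 5: flows [0->2,2->1] -> levels [5 5 5]
Step 6: flows [0=2,1=2] -> levels [5 5 5]
  -> stable; tank 2 stays at 5 > 4
Tank 2 never reaches <=4 within 15 steps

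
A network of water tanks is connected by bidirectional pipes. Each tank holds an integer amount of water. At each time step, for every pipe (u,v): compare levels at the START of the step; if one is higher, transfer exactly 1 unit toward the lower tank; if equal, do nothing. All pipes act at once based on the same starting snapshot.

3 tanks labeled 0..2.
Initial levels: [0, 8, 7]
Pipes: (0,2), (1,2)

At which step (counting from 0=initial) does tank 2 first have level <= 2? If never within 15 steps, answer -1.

Step 1: flows [2->0,1->2] -> levels [1 7 7]
Step 2: flows [2->0,1=2] -> levels [2 7 6]
Step 3: flows [2->0,1->2] -> levels [3 6 6]
Step 4: flows [2->0,1=2] -> levels [4 6 5]
Step 5: flows [2->0,1->2] -> levels [5 5 5]
Step 6: flows [0=2,1=2] -> levels [5 5 5]
  -> stable; tank 2 stays at 5 > 2
Tank 2 never reaches <=2 within 15 steps

Answer: -1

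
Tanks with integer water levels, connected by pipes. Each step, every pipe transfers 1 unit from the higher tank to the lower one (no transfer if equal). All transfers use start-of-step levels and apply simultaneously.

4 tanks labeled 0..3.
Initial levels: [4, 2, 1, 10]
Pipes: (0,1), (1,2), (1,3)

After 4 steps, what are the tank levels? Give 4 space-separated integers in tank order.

Answer: 4 3 4 6

Derivation:
Step 1: flows [0->1,1->2,3->1] -> levels [3 3 2 9]
Step 2: flows [0=1,1->2,3->1] -> levels [3 3 3 8]
Step 3: flows [0=1,1=2,3->1] -> levels [3 4 3 7]
Step 4: flows [1->0,1->2,3->1] -> levels [4 3 4 6]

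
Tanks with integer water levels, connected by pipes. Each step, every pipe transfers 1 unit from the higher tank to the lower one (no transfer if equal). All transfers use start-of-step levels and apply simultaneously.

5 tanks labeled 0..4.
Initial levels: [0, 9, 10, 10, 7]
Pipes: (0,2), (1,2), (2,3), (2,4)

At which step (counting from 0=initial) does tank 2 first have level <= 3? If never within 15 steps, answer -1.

Answer: -1

Derivation:
Step 1: flows [2->0,2->1,2=3,2->4] -> levels [1 10 7 10 8]
Step 2: flows [2->0,1->2,3->2,4->2] -> levels [2 9 9 9 7]
Step 3: flows [2->0,1=2,2=3,2->4] -> levels [3 9 7 9 8]
Step 4: flows [2->0,1->2,3->2,4->2] -> levels [4 8 9 8 7]
Step 5: flows [2->0,2->1,2->3,2->4] -> levels [5 9 5 9 8]
Step 6: flows [0=2,1->2,3->2,4->2] -> levels [5 8 8 8 7]
Step 7: flows [2->0,1=2,2=3,2->4] -> levels [6 8 6 8 8]
Step 8: flows [0=2,1->2,3->2,4->2] -> levels [6 7 9 7 7]
Step 9: flows [2->0,2->1,2->3,2->4] -> levels [7 8 5 8 8]
Step 10: flows [0->2,1->2,3->2,4->2] -> levels [6 7 9 7 7]
  -> period-2 cycle (repeats step 8); tank 2 never drops to <=3
Tank 2 never reaches <=3 within 15 steps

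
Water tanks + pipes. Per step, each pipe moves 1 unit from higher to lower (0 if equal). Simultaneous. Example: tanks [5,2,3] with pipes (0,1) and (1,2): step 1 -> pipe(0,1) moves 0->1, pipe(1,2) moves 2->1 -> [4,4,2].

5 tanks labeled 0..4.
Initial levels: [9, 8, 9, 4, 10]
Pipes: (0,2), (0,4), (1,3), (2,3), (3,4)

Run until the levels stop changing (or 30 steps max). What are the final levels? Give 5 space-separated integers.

Answer: 10 7 7 9 7

Derivation:
Step 1: flows [0=2,4->0,1->3,2->3,4->3] -> levels [10 7 8 7 8]
Step 2: flows [0->2,0->4,1=3,2->3,4->3] -> levels [8 7 8 9 8]
Step 3: flows [0=2,0=4,3->1,3->2,3->4] -> levels [8 8 9 6 9]
Step 4: flows [2->0,4->0,1->3,2->3,4->3] -> levels [10 7 7 9 7]
Step 5: flows [0->2,0->4,3->1,3->2,3->4] -> levels [8 8 9 6 9]
  -> period-2 cycle: step 5 state = step 3 state; never stabilizes
  -> state at step 30: (30-3) mod 2 = 1, same as step 4 -> [10 7 7 9 7]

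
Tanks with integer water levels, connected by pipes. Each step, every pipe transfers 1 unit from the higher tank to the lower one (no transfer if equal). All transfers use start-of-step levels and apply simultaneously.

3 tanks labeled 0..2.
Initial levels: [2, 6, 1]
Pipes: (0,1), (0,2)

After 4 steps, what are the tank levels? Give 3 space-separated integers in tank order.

Step 1: flows [1->0,0->2] -> levels [2 5 2]
Step 2: flows [1->0,0=2] -> levels [3 4 2]
Step 3: flows [1->0,0->2] -> levels [3 3 3]
Step 4: flows [0=1,0=2] -> levels [3 3 3]

Answer: 3 3 3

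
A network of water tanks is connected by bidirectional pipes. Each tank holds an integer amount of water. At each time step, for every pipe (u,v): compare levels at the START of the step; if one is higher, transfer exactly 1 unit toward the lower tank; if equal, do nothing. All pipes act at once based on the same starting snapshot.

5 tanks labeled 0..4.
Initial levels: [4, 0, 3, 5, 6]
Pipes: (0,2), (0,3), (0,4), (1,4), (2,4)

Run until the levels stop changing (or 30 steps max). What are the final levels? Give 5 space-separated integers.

Answer: 2 2 4 5 5

Derivation:
Step 1: flows [0->2,3->0,4->0,4->1,4->2] -> levels [5 1 5 4 3]
Step 2: flows [0=2,0->3,0->4,4->1,2->4] -> levels [3 2 4 5 4]
Step 3: flows [2->0,3->0,4->0,4->1,2=4] -> levels [6 3 3 4 2]
Step 4: flows [0->2,0->3,0->4,1->4,2->4] -> levels [3 2 3 5 5]
Step 5: flows [0=2,3->0,4->0,4->1,4->2] -> levels [5 3 4 4 2]
Step 6: flows [0->2,0->3,0->4,1->4,2->4] -> levels [2 2 4 5 5]
Step 7: flows [2->0,3->0,4->0,4->1,4->2] -> levels [5 3 4 4 2]
  -> period-2 cycle: step 7 state = step 5 state; never stabilizes
  -> state at step 30: (30-5) mod 2 = 1, same as step 6 -> [2 2 4 5 5]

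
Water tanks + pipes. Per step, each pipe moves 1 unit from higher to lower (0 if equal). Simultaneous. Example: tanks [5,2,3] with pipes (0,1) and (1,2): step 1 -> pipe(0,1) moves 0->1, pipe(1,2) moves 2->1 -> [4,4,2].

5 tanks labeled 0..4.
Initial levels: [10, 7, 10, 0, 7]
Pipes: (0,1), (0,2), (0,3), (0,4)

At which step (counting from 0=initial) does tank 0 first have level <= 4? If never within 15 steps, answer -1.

Answer: 7

Derivation:
Step 1: flows [0->1,0=2,0->3,0->4] -> levels [7 8 10 1 8]
Step 2: flows [1->0,2->0,0->3,4->0] -> levels [9 7 9 2 7]
Step 3: flows [0->1,0=2,0->3,0->4] -> levels [6 8 9 3 8]
Step 4: flows [1->0,2->0,0->3,4->0] -> levels [8 7 8 4 7]
Step 5: flows [0->1,0=2,0->3,0->4] -> levels [5 8 8 5 8]
Step 6: flows [1->0,2->0,0=3,4->0] -> levels [8 7 7 5 7]
Step 7: flows [0->1,0->2,0->3,0->4] -> levels [4 8 8 6 8]
Tank 0 first reaches <=4 at step 7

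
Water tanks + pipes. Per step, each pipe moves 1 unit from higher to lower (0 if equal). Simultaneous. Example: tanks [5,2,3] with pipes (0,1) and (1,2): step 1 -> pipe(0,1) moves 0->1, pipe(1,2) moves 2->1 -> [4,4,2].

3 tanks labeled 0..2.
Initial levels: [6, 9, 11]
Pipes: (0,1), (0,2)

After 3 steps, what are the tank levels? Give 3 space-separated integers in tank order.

Answer: 8 9 9

Derivation:
Step 1: flows [1->0,2->0] -> levels [8 8 10]
Step 2: flows [0=1,2->0] -> levels [9 8 9]
Step 3: flows [0->1,0=2] -> levels [8 9 9]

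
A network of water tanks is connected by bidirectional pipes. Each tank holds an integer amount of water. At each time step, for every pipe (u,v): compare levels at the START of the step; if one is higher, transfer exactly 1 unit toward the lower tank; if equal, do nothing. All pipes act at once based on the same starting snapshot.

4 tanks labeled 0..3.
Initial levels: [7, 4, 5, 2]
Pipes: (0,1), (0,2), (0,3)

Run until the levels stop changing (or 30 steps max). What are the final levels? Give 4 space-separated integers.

Step 1: flows [0->1,0->2,0->3] -> levels [4 5 6 3]
Step 2: flows [1->0,2->0,0->3] -> levels [5 4 5 4]
Step 3: flows [0->1,0=2,0->3] -> levels [3 5 5 5]
Step 4: flows [1->0,2->0,3->0] -> levels [6 4 4 4]
Step 5: flows [0->1,0->2,0->3] -> levels [3 5 5 5]
  -> period-2 cycle: step 5 state = step 3 state; never stabilizes
  -> state at step 30: (30-3) mod 2 = 1, same as step 4 -> [6 4 4 4]

Answer: 6 4 4 4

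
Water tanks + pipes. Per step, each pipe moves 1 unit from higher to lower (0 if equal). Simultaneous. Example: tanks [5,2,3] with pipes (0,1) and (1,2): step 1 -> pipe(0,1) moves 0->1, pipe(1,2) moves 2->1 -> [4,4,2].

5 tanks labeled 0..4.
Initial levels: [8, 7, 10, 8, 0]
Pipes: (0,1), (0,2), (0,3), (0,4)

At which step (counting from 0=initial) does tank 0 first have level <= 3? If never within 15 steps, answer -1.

Step 1: flows [0->1,2->0,0=3,0->4] -> levels [7 8 9 8 1]
Step 2: flows [1->0,2->0,3->0,0->4] -> levels [9 7 8 7 2]
Step 3: flows [0->1,0->2,0->3,0->4] -> levels [5 8 9 8 3]
Step 4: flows [1->0,2->0,3->0,0->4] -> levels [7 7 8 7 4]
Step 5: flows [0=1,2->0,0=3,0->4] -> levels [7 7 7 7 5]
Step 6: flows [0=1,0=2,0=3,0->4] -> levels [6 7 7 7 6]
Step 7: flows [1->0,2->0,3->0,0=4] -> levels [9 6 6 6 6]
Step 8: flows [0->1,0->2,0->3,0->4] -> levels [5 7 7 7 7]
Step 9: flows [1->0,2->0,3->0,4->0] -> levels [9 6 6 6 6]
  -> period-2 cycle (repeats step 7); tank 0 never drops to <=3
Tank 0 never reaches <=3 within 15 steps

Answer: -1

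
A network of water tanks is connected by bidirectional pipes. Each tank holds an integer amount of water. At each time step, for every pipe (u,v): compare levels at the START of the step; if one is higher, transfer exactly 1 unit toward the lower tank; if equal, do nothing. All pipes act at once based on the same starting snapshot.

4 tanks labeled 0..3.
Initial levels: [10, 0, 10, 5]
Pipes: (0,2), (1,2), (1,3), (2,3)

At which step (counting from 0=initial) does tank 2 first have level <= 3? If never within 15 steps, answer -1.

Step 1: flows [0=2,2->1,3->1,2->3] -> levels [10 2 8 5]
Step 2: flows [0->2,2->1,3->1,2->3] -> levels [9 4 7 5]
Step 3: flows [0->2,2->1,3->1,2->3] -> levels [8 6 6 5]
Step 4: flows [0->2,1=2,1->3,2->3] -> levels [7 5 6 7]
Step 5: flows [0->2,2->1,3->1,3->2] -> levels [6 7 7 5]
Step 6: flows [2->0,1=2,1->3,2->3] -> levels [7 6 5 7]
Step 7: flows [0->2,1->2,3->1,3->2] -> levels [6 6 8 5]
Step 8: flows [2->0,2->1,1->3,2->3] -> levels [7 6 5 7]
  -> period-2 cycle (repeats step 6); tank 2 never drops to <=3
Tank 2 never reaches <=3 within 15 steps

Answer: -1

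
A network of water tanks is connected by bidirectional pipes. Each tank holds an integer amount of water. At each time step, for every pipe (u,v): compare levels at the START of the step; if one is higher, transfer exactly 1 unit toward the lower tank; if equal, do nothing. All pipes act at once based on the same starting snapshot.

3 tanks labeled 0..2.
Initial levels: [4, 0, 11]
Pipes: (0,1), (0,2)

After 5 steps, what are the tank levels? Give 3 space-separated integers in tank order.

Step 1: flows [0->1,2->0] -> levels [4 1 10]
Step 2: flows [0->1,2->0] -> levels [4 2 9]
Step 3: flows [0->1,2->0] -> levels [4 3 8]
Step 4: flows [0->1,2->0] -> levels [4 4 7]
Step 5: flows [0=1,2->0] -> levels [5 4 6]

Answer: 5 4 6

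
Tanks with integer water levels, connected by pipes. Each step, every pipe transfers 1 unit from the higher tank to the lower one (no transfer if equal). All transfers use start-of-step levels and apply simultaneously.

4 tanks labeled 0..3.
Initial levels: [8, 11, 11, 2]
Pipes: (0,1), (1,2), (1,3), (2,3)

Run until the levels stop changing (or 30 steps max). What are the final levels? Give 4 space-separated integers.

Step 1: flows [1->0,1=2,1->3,2->3] -> levels [9 9 10 4]
Step 2: flows [0=1,2->1,1->3,2->3] -> levels [9 9 8 6]
Step 3: flows [0=1,1->2,1->3,2->3] -> levels [9 7 8 8]
Step 4: flows [0->1,2->1,3->1,2=3] -> levels [8 10 7 7]
Step 5: flows [1->0,1->2,1->3,2=3] -> levels [9 7 8 8]
  -> period-2 cycle: step 5 state = step 3 state; never stabilizes
  -> state at step 30: (30-3) mod 2 = 1, same as step 4 -> [8 10 7 7]

Answer: 8 10 7 7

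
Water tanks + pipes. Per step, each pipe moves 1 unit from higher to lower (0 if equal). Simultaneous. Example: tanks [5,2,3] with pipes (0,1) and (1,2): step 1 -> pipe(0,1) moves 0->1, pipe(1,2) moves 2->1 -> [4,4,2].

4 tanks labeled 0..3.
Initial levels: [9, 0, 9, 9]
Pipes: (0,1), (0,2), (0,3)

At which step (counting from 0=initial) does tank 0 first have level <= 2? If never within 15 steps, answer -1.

Step 1: flows [0->1,0=2,0=3] -> levels [8 1 9 9]
Step 2: flows [0->1,2->0,3->0] -> levels [9 2 8 8]
Step 3: flows [0->1,0->2,0->3] -> levels [6 3 9 9]
Step 4: flows [0->1,2->0,3->0] -> levels [7 4 8 8]
Step 5: flows [0->1,2->0,3->0] -> levels [8 5 7 7]
Step 6: flows [0->1,0->2,0->3] -> levels [5 6 8 8]
Step 7: flows [1->0,2->0,3->0] -> levels [8 5 7 7]
  -> period-2 cycle (repeats step 5); tank 0 never drops to <=2
Tank 0 never reaches <=2 within 15 steps

Answer: -1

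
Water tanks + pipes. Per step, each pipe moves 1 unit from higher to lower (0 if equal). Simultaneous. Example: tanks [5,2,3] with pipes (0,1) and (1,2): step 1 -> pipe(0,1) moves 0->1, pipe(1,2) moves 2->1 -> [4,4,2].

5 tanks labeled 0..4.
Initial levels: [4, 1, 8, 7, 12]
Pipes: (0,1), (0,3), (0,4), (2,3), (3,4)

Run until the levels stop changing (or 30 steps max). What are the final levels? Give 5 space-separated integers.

Step 1: flows [0->1,3->0,4->0,2->3,4->3] -> levels [5 2 7 8 10]
Step 2: flows [0->1,3->0,4->0,3->2,4->3] -> levels [6 3 8 7 8]
Step 3: flows [0->1,3->0,4->0,2->3,4->3] -> levels [7 4 7 8 6]
Step 4: flows [0->1,3->0,0->4,3->2,3->4] -> levels [6 5 8 5 8]
Step 5: flows [0->1,0->3,4->0,2->3,4->3] -> levels [5 6 7 8 6]
Step 6: flows [1->0,3->0,4->0,3->2,3->4] -> levels [8 5 8 5 6]
Step 7: flows [0->1,0->3,0->4,2->3,4->3] -> levels [5 6 7 8 6]
  -> period-2 cycle: step 7 state = step 5 state; never stabilizes
  -> state at step 30: (30-5) mod 2 = 1, same as step 6 -> [8 5 8 5 6]

Answer: 8 5 8 5 6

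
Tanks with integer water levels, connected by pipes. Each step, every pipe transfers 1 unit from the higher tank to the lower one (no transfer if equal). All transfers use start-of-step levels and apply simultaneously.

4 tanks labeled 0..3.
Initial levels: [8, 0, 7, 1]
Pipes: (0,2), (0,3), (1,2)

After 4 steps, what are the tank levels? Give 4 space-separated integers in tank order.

Answer: 5 4 3 4

Derivation:
Step 1: flows [0->2,0->3,2->1] -> levels [6 1 7 2]
Step 2: flows [2->0,0->3,2->1] -> levels [6 2 5 3]
Step 3: flows [0->2,0->3,2->1] -> levels [4 3 5 4]
Step 4: flows [2->0,0=3,2->1] -> levels [5 4 3 4]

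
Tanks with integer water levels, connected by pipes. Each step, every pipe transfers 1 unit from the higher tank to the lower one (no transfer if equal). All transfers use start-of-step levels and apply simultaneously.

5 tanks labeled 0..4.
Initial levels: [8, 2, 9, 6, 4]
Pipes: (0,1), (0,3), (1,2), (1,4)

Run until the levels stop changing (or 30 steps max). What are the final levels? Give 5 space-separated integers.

Answer: 7 5 6 5 6

Derivation:
Step 1: flows [0->1,0->3,2->1,4->1] -> levels [6 5 8 7 3]
Step 2: flows [0->1,3->0,2->1,1->4] -> levels [6 6 7 6 4]
Step 3: flows [0=1,0=3,2->1,1->4] -> levels [6 6 6 6 5]
Step 4: flows [0=1,0=3,1=2,1->4] -> levels [6 5 6 6 6]
Step 5: flows [0->1,0=3,2->1,4->1] -> levels [5 8 5 6 5]
Step 6: flows [1->0,3->0,1->2,1->4] -> levels [7 5 6 5 6]
Step 7: flows [0->1,0->3,2->1,4->1] -> levels [5 8 5 6 5]
  -> period-2 cycle: step 7 state = step 5 state; never stabilizes
  -> state at step 30: (30-5) mod 2 = 1, same as step 6 -> [7 5 6 5 6]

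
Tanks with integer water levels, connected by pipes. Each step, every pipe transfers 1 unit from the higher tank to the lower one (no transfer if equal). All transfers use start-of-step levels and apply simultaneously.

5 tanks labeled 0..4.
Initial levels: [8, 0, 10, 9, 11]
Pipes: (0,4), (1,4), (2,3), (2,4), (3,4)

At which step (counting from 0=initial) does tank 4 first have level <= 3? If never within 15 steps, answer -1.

Answer: -1

Derivation:
Step 1: flows [4->0,4->1,2->3,4->2,4->3] -> levels [9 1 10 11 7]
Step 2: flows [0->4,4->1,3->2,2->4,3->4] -> levels [8 2 10 9 9]
Step 3: flows [4->0,4->1,2->3,2->4,3=4] -> levels [9 3 8 10 8]
Step 4: flows [0->4,4->1,3->2,2=4,3->4] -> levels [8 4 9 8 9]
Step 5: flows [4->0,4->1,2->3,2=4,4->3] -> levels [9 5 8 10 6]
Step 6: flows [0->4,4->1,3->2,2->4,3->4] -> levels [8 6 8 8 8]
Step 7: flows [0=4,4->1,2=3,2=4,3=4] -> levels [8 7 8 8 7]
Step 8: flows [0->4,1=4,2=3,2->4,3->4] -> levels [7 7 7 7 10]
Step 9: flows [4->0,4->1,2=3,4->2,4->3] -> levels [8 8 8 8 6]
Step 10: flows [0->4,1->4,2=3,2->4,3->4] -> levels [7 7 7 7 10]
  -> period-2 cycle (repeats step 8); tank 4 never drops to <=3
Tank 4 never reaches <=3 within 15 steps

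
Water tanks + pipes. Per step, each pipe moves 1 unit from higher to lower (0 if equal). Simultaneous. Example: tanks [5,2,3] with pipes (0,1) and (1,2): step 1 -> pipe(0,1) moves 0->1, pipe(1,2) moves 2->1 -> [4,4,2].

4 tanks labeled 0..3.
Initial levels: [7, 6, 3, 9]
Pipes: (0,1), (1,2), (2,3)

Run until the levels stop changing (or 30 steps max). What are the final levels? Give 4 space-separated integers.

Step 1: flows [0->1,1->2,3->2] -> levels [6 6 5 8]
Step 2: flows [0=1,1->2,3->2] -> levels [6 5 7 7]
Step 3: flows [0->1,2->1,2=3] -> levels [5 7 6 7]
Step 4: flows [1->0,1->2,3->2] -> levels [6 5 8 6]
Step 5: flows [0->1,2->1,2->3] -> levels [5 7 6 7]
  -> period-2 cycle: step 5 state = step 3 state; never stabilizes
  -> state at step 30: (30-3) mod 2 = 1, same as step 4 -> [6 5 8 6]

Answer: 6 5 8 6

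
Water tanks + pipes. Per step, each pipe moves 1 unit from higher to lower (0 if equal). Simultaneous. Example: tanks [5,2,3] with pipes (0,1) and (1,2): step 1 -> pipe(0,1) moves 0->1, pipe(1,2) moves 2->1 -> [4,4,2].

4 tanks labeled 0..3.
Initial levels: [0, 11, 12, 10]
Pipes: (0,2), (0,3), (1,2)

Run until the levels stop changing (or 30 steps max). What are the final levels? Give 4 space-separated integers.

Answer: 9 9 7 8

Derivation:
Step 1: flows [2->0,3->0,2->1] -> levels [2 12 10 9]
Step 2: flows [2->0,3->0,1->2] -> levels [4 11 10 8]
Step 3: flows [2->0,3->0,1->2] -> levels [6 10 10 7]
Step 4: flows [2->0,3->0,1=2] -> levels [8 10 9 6]
Step 5: flows [2->0,0->3,1->2] -> levels [8 9 9 7]
Step 6: flows [2->0,0->3,1=2] -> levels [8 9 8 8]
Step 7: flows [0=2,0=3,1->2] -> levels [8 8 9 8]
Step 8: flows [2->0,0=3,2->1] -> levels [9 9 7 8]
Step 9: flows [0->2,0->3,1->2] -> levels [7 8 9 9]
Step 10: flows [2->0,3->0,2->1] -> levels [9 9 7 8]
  -> period-2 cycle: step 10 state = step 8 state; never stabilizes
  -> state at step 30: (30-8) mod 2 = 0, same as step 8 -> [9 9 7 8]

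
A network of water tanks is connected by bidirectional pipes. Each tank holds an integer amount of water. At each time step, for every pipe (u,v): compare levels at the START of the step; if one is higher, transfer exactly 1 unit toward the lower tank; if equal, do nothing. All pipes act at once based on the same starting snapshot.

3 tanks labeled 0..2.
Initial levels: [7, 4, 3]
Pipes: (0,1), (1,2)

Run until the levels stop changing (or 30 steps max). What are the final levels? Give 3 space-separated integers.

Answer: 4 6 4

Derivation:
Step 1: flows [0->1,1->2] -> levels [6 4 4]
Step 2: flows [0->1,1=2] -> levels [5 5 4]
Step 3: flows [0=1,1->2] -> levels [5 4 5]
Step 4: flows [0->1,2->1] -> levels [4 6 4]
Step 5: flows [1->0,1->2] -> levels [5 4 5]
  -> period-2 cycle: step 5 state = step 3 state; never stabilizes
  -> state at step 30: (30-3) mod 2 = 1, same as step 4 -> [4 6 4]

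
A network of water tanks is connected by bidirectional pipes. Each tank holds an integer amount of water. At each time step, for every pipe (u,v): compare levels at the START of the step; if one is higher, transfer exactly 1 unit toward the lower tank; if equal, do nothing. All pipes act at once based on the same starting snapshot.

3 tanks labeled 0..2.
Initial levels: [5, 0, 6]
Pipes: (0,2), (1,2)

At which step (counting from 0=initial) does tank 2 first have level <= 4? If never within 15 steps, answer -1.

Answer: 1

Derivation:
Step 1: flows [2->0,2->1] -> levels [6 1 4]
Tank 2 first reaches <=4 at step 1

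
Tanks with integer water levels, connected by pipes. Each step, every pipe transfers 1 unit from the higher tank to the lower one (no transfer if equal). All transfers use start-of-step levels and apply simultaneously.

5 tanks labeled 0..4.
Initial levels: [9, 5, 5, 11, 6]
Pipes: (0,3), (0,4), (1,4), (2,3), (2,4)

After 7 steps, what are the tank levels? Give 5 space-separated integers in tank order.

Answer: 8 7 9 7 5

Derivation:
Step 1: flows [3->0,0->4,4->1,3->2,4->2] -> levels [9 6 7 9 5]
Step 2: flows [0=3,0->4,1->4,3->2,2->4] -> levels [8 5 7 8 8]
Step 3: flows [0=3,0=4,4->1,3->2,4->2] -> levels [8 6 9 7 6]
Step 4: flows [0->3,0->4,1=4,2->3,2->4] -> levels [6 6 7 9 8]
Step 5: flows [3->0,4->0,4->1,3->2,4->2] -> levels [8 7 9 7 5]
Step 6: flows [0->3,0->4,1->4,2->3,2->4] -> levels [6 6 7 9 8]
  -> period-2 cycle: step 6 state = step 4 state
  -> state at step 7: (7-4) mod 2 = 1, same as step 5 -> [8 7 9 7 5]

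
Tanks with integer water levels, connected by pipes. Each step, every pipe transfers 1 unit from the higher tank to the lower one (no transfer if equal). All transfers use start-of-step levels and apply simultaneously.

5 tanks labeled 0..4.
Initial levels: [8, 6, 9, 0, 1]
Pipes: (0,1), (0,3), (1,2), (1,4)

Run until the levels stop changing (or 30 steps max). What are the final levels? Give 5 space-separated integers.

Step 1: flows [0->1,0->3,2->1,1->4] -> levels [6 7 8 1 2]
Step 2: flows [1->0,0->3,2->1,1->4] -> levels [6 6 7 2 3]
Step 3: flows [0=1,0->3,2->1,1->4] -> levels [5 6 6 3 4]
Step 4: flows [1->0,0->3,1=2,1->4] -> levels [5 4 6 4 5]
Step 5: flows [0->1,0->3,2->1,4->1] -> levels [3 7 5 5 4]
Step 6: flows [1->0,3->0,1->2,1->4] -> levels [5 4 6 4 5]
  -> period-2 cycle: step 6 state = step 4 state; never stabilizes
  -> state at step 30: (30-4) mod 2 = 0, same as step 4 -> [5 4 6 4 5]

Answer: 5 4 6 4 5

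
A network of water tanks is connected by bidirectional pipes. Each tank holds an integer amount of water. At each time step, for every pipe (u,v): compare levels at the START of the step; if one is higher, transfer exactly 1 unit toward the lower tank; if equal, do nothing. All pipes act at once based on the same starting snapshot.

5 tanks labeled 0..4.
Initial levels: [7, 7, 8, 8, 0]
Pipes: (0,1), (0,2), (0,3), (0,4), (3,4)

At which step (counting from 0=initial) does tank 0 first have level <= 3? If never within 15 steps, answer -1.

Answer: -1

Derivation:
Step 1: flows [0=1,2->0,3->0,0->4,3->4] -> levels [8 7 7 6 2]
Step 2: flows [0->1,0->2,0->3,0->4,3->4] -> levels [4 8 8 6 4]
Step 3: flows [1->0,2->0,3->0,0=4,3->4] -> levels [7 7 7 4 5]
Step 4: flows [0=1,0=2,0->3,0->4,4->3] -> levels [5 7 7 6 5]
Step 5: flows [1->0,2->0,3->0,0=4,3->4] -> levels [8 6 6 4 6]
Step 6: flows [0->1,0->2,0->3,0->4,4->3] -> levels [4 7 7 6 6]
Step 7: flows [1->0,2->0,3->0,4->0,3=4] -> levels [8 6 6 5 5]
Step 8: flows [0->1,0->2,0->3,0->4,3=4] -> levels [4 7 7 6 6]
  -> period-2 cycle (repeats step 6); tank 0 never drops to <=3
Tank 0 never reaches <=3 within 15 steps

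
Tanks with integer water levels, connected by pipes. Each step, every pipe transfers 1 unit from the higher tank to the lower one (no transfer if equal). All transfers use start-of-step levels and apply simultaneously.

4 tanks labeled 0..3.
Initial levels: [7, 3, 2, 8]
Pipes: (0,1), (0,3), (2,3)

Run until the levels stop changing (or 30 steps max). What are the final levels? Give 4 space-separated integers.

Answer: 4 6 4 6

Derivation:
Step 1: flows [0->1,3->0,3->2] -> levels [7 4 3 6]
Step 2: flows [0->1,0->3,3->2] -> levels [5 5 4 6]
Step 3: flows [0=1,3->0,3->2] -> levels [6 5 5 4]
Step 4: flows [0->1,0->3,2->3] -> levels [4 6 4 6]
Step 5: flows [1->0,3->0,3->2] -> levels [6 5 5 4]
  -> period-2 cycle: step 5 state = step 3 state; never stabilizes
  -> state at step 30: (30-3) mod 2 = 1, same as step 4 -> [4 6 4 6]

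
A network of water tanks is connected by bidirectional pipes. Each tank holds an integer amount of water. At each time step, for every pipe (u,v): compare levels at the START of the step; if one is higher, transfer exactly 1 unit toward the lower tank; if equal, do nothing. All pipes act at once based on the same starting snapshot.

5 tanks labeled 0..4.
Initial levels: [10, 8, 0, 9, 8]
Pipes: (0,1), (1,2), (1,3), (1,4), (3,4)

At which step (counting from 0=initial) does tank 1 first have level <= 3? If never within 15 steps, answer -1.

Step 1: flows [0->1,1->2,3->1,1=4,3->4] -> levels [9 9 1 7 9]
Step 2: flows [0=1,1->2,1->3,1=4,4->3] -> levels [9 7 2 9 8]
Step 3: flows [0->1,1->2,3->1,4->1,3->4] -> levels [8 9 3 7 8]
Step 4: flows [1->0,1->2,1->3,1->4,4->3] -> levels [9 5 4 9 8]
Step 5: flows [0->1,1->2,3->1,4->1,3->4] -> levels [8 7 5 7 8]
Step 6: flows [0->1,1->2,1=3,4->1,4->3] -> levels [7 8 6 8 6]
Step 7: flows [1->0,1->2,1=3,1->4,3->4] -> levels [8 5 7 7 8]
Step 8: flows [0->1,2->1,3->1,4->1,4->3] -> levels [7 9 6 7 6]
Step 9: flows [1->0,1->2,1->3,1->4,3->4] -> levels [8 5 7 7 8]
  -> period-2 cycle (repeats step 7); tank 1 never drops to <=3
Tank 1 never reaches <=3 within 15 steps

Answer: -1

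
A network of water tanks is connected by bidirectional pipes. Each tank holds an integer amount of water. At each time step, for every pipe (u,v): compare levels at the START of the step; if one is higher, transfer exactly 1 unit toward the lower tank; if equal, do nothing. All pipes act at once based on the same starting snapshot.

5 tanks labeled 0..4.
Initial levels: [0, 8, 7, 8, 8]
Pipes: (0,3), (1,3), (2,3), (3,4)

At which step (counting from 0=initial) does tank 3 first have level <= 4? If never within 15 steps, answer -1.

Answer: 3

Derivation:
Step 1: flows [3->0,1=3,3->2,3=4] -> levels [1 8 8 6 8]
Step 2: flows [3->0,1->3,2->3,4->3] -> levels [2 7 7 8 7]
Step 3: flows [3->0,3->1,3->2,3->4] -> levels [3 8 8 4 8]
Tank 3 first reaches <=4 at step 3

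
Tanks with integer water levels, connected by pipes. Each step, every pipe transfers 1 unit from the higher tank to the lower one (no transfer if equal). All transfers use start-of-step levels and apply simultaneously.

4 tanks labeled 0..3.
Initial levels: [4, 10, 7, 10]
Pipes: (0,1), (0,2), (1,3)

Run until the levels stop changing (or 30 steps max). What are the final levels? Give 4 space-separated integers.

Step 1: flows [1->0,2->0,1=3] -> levels [6 9 6 10]
Step 2: flows [1->0,0=2,3->1] -> levels [7 9 6 9]
Step 3: flows [1->0,0->2,1=3] -> levels [7 8 7 9]
Step 4: flows [1->0,0=2,3->1] -> levels [8 8 7 8]
Step 5: flows [0=1,0->2,1=3] -> levels [7 8 8 8]
Step 6: flows [1->0,2->0,1=3] -> levels [9 7 7 8]
Step 7: flows [0->1,0->2,3->1] -> levels [7 9 8 7]
Step 8: flows [1->0,2->0,1->3] -> levels [9 7 7 8]
  -> period-2 cycle: step 8 state = step 6 state; never stabilizes
  -> state at step 30: (30-6) mod 2 = 0, same as step 6 -> [9 7 7 8]

Answer: 9 7 7 8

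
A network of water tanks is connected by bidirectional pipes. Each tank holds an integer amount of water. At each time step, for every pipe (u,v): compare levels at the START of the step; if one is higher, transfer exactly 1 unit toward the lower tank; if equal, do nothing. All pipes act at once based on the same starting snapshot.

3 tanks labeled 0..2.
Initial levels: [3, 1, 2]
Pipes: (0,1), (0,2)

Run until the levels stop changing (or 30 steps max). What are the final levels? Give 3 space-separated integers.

Step 1: flows [0->1,0->2] -> levels [1 2 3]
Step 2: flows [1->0,2->0] -> levels [3 1 2]
  -> period-2 cycle: step 2 state = step 0 state; never stabilizes
  -> state at step 30: (30-0) mod 2 = 0, same as step 0 -> [3 1 2]

Answer: 3 1 2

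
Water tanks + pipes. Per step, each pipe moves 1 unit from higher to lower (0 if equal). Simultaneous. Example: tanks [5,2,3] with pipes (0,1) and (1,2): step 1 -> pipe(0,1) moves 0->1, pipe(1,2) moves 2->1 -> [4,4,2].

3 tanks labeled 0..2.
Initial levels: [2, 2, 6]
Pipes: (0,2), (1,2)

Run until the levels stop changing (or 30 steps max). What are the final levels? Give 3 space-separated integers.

Answer: 4 4 2

Derivation:
Step 1: flows [2->0,2->1] -> levels [3 3 4]
Step 2: flows [2->0,2->1] -> levels [4 4 2]
Step 3: flows [0->2,1->2] -> levels [3 3 4]
  -> period-2 cycle: step 3 state = step 1 state; never stabilizes
  -> state at step 30: (30-1) mod 2 = 1, same as step 2 -> [4 4 2]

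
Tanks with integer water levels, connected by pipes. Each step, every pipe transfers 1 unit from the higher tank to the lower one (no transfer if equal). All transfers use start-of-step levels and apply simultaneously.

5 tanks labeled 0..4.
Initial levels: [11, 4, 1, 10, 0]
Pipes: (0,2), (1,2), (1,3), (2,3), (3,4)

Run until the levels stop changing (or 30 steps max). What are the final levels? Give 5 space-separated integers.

Answer: 5 5 7 4 5

Derivation:
Step 1: flows [0->2,1->2,3->1,3->2,3->4] -> levels [10 4 4 7 1]
Step 2: flows [0->2,1=2,3->1,3->2,3->4] -> levels [9 5 6 4 2]
Step 3: flows [0->2,2->1,1->3,2->3,3->4] -> levels [8 5 5 5 3]
Step 4: flows [0->2,1=2,1=3,2=3,3->4] -> levels [7 5 6 4 4]
Step 5: flows [0->2,2->1,1->3,2->3,3=4] -> levels [6 5 5 6 4]
Step 6: flows [0->2,1=2,3->1,3->2,3->4] -> levels [5 6 7 3 5]
Step 7: flows [2->0,2->1,1->3,2->3,4->3] -> levels [6 6 4 6 4]
Step 8: flows [0->2,1->2,1=3,3->2,3->4] -> levels [5 5 7 4 5]
Step 9: flows [2->0,2->1,1->3,2->3,4->3] -> levels [6 5 4 7 4]
Step 10: flows [0->2,1->2,3->1,3->2,3->4] -> levels [5 5 7 4 5]
  -> period-2 cycle: step 10 state = step 8 state; never stabilizes
  -> state at step 30: (30-8) mod 2 = 0, same as step 8 -> [5 5 7 4 5]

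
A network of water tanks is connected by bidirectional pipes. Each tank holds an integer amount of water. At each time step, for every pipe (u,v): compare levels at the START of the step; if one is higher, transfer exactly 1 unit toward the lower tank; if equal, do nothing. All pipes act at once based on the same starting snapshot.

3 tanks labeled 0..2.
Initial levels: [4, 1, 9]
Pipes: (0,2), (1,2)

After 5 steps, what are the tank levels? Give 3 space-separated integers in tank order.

Step 1: flows [2->0,2->1] -> levels [5 2 7]
Step 2: flows [2->0,2->1] -> levels [6 3 5]
Step 3: flows [0->2,2->1] -> levels [5 4 5]
Step 4: flows [0=2,2->1] -> levels [5 5 4]
Step 5: flows [0->2,1->2] -> levels [4 4 6]

Answer: 4 4 6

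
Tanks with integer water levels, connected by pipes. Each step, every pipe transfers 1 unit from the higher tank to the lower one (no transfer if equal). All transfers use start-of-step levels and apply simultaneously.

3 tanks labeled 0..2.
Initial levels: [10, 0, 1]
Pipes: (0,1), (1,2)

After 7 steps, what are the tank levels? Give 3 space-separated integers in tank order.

Answer: 4 3 4

Derivation:
Step 1: flows [0->1,2->1] -> levels [9 2 0]
Step 2: flows [0->1,1->2] -> levels [8 2 1]
Step 3: flows [0->1,1->2] -> levels [7 2 2]
Step 4: flows [0->1,1=2] -> levels [6 3 2]
Step 5: flows [0->1,1->2] -> levels [5 3 3]
Step 6: flows [0->1,1=2] -> levels [4 4 3]
Step 7: flows [0=1,1->2] -> levels [4 3 4]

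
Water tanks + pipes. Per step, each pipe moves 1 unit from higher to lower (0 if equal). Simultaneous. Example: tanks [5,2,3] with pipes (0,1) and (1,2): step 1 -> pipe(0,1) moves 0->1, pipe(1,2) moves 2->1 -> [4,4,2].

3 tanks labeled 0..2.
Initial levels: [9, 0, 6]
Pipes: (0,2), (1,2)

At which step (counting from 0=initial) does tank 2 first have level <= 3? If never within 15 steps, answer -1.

Step 1: flows [0->2,2->1] -> levels [8 1 6]
Step 2: flows [0->2,2->1] -> levels [7 2 6]
Step 3: flows [0->2,2->1] -> levels [6 3 6]
Step 4: flows [0=2,2->1] -> levels [6 4 5]
Step 5: flows [0->2,2->1] -> levels [5 5 5]
Step 6: flows [0=2,1=2] -> levels [5 5 5]
  -> stable; tank 2 stays at 5 > 3
Tank 2 never reaches <=3 within 15 steps

Answer: -1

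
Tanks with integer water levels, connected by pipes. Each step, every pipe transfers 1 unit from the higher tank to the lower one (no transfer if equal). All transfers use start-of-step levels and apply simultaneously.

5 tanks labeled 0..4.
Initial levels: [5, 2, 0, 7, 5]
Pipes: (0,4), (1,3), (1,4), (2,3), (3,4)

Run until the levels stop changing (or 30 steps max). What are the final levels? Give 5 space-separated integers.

Step 1: flows [0=4,3->1,4->1,3->2,3->4] -> levels [5 4 1 4 5]
Step 2: flows [0=4,1=3,4->1,3->2,4->3] -> levels [5 5 2 4 3]
Step 3: flows [0->4,1->3,1->4,3->2,3->4] -> levels [4 3 3 3 6]
Step 4: flows [4->0,1=3,4->1,2=3,4->3] -> levels [5 4 3 4 3]
Step 5: flows [0->4,1=3,1->4,3->2,3->4] -> levels [4 3 4 2 6]
Step 6: flows [4->0,1->3,4->1,2->3,4->3] -> levels [5 3 3 5 3]
Step 7: flows [0->4,3->1,1=4,3->2,3->4] -> levels [4 4 4 2 5]
Step 8: flows [4->0,1->3,4->1,2->3,4->3] -> levels [5 4 3 5 2]
Step 9: flows [0->4,3->1,1->4,3->2,3->4] -> levels [4 4 4 2 5]
  -> period-2 cycle: step 9 state = step 7 state; never stabilizes
  -> state at step 30: (30-7) mod 2 = 1, same as step 8 -> [5 4 3 5 2]

Answer: 5 4 3 5 2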